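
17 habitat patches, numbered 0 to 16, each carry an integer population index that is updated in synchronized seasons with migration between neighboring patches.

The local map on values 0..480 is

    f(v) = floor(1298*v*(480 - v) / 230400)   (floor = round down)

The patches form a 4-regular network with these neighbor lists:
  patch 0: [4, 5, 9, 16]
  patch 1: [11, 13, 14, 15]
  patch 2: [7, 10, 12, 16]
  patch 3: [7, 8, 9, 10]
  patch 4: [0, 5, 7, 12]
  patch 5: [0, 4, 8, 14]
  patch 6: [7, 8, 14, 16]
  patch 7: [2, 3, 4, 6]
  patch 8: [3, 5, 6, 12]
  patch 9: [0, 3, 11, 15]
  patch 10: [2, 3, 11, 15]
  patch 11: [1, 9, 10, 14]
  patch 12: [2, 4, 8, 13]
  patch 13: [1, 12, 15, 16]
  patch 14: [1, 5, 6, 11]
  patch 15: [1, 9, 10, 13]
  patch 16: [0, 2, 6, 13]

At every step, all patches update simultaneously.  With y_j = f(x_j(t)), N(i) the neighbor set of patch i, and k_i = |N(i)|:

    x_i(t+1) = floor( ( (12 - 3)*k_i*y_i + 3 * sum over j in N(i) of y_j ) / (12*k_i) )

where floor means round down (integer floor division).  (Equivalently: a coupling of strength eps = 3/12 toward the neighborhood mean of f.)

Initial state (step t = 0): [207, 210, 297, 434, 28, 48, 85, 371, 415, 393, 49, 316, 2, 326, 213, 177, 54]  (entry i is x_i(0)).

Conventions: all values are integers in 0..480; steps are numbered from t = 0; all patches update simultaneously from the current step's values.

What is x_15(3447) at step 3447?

Answer: x_15(3447) = 302
Key observation: The state at step 10, [302, 302, 302, 302, 302, 302, 302, 302, 302, 302, 302, 302, 302, 302, 302, 302, 302], reappears at step 11: the system is in a cycle of period 1 from step 10 on.  Therefore the state at step 3447 equals the state at step 10 + ((3447 - 10) mod 1) = 10, which is [302, 302, 302, 302, 302, 302, 302, 302, 302, 302, 302, 302, 302, 302, 302, 302, 302].

Derivation:
t=0: [207, 210, 297, 434, 28, 48, 85, 371, 415, 393, 49, 316, 2, 326, 213, 177, 54]
t=1: [270, 313, 259, 127, 94, 140, 193, 212, 139, 207, 151, 277, 54, 258, 297, 283, 165]
t=2: [306, 299, 305, 263, 217, 269, 308, 308, 260, 313, 284, 311, 166, 305, 303, 311, 298]
t=3: [301, 302, 300, 317, 316, 317, 300, 301, 318, 296, 310, 297, 297, 299, 302, 297, 303]
t=4: [301, 302, 303, 292, 293, 292, 302, 301, 292, 304, 297, 304, 303, 304, 301, 305, 302]
t=5: [303, 301, 302, 307, 307, 308, 302, 303, 308, 301, 305, 301, 302, 301, 303, 300, 302]
t=6: [301, 303, 301, 299, 299, 298, 301, 301, 298, 302, 300, 302, 301, 302, 301, 303, 302]
t=7: [303, 302, 303, 303, 303, 304, 303, 303, 304, 302, 303, 302, 303, 302, 303, 302, 302]
t=8: [301, 302, 302, 301, 301, 301, 301, 302, 301, 302, 302, 302, 301, 302, 301, 302, 302]
t=9: [302, 302, 302, 302, 302, 303, 302, 302, 303, 302, 302, 302, 302, 302, 302, 302, 302]
t=10: [302, 302, 302, 302, 302, 302, 302, 302, 302, 302, 302, 302, 302, 302, 302, 302, 302]
t=11: [302, 302, 302, 302, 302, 302, 302, 302, 302, 302, 302, 302, 302, 302, 302, 302, 302]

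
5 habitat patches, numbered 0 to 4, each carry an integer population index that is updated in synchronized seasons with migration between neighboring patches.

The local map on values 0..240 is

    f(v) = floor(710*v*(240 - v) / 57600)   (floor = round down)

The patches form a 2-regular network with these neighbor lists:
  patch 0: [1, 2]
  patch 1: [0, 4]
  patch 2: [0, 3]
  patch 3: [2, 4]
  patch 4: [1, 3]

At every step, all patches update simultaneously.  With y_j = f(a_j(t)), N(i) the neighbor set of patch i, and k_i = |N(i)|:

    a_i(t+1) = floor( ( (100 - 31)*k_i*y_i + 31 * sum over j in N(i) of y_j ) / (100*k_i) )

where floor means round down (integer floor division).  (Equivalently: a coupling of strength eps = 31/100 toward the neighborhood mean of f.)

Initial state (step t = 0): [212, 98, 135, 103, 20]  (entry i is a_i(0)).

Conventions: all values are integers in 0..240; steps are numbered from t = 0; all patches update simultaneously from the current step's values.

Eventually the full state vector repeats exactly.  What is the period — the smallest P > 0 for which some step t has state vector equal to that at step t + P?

Simulating step by step:
t=0: [212, 98, 135, 103, 20]
t=1: [103, 137, 158, 154, 90]
t=2: [170, 171, 161, 162, 166]
t=3: [147, 146, 154, 154, 150]
t=4: [167, 168, 163, 163, 166]
t=5: [150, 149, 153, 153, 151]
t=6: [165, 166, 164, 164, 165]
t=7: [152, 151, 152, 152, 152]
t=8: [164, 164, 164, 164, 164]
t=9: [153, 153, 153, 153, 153]
t=10: [164, 164, 164, 164, 164]

Answer: 2
Key observation: The state at step 8, [164, 164, 164, 164, 164], reappears at step 10 — and no state repeats earlier — so the cycle the system enters has period 2.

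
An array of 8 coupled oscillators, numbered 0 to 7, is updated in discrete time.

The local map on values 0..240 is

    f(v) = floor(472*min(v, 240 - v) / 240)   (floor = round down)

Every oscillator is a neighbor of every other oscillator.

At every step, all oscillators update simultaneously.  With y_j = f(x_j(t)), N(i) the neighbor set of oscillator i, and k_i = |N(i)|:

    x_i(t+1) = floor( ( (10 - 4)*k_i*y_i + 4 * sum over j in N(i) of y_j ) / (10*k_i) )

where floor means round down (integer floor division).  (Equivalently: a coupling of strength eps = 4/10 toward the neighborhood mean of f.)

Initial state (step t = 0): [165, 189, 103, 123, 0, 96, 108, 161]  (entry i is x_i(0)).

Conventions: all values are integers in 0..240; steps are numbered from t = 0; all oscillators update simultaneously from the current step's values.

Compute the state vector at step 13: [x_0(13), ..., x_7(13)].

Answer: [175, 134, 135, 127, 155, 151, 132, 176]

Derivation:
t=0: [165, 189, 103, 123, 0, 96, 108, 161]
t=1: [150, 124, 180, 195, 70, 172, 185, 154]
t=2: [162, 189, 130, 113, 140, 138, 124, 157]
t=3: [167, 138, 201, 204, 190, 193, 208, 172]
t=4: [127, 158, 91, 87, 103, 99, 83, 122]
t=5: [207, 174, 183, 179, 196, 192, 175, 212]
t=6: [79, 114, 105, 109, 91, 95, 113, 74]
t=7: [171, 209, 199, 203, 184, 188, 207, 166]
t=8: [117, 76, 87, 82, 103, 99, 78, 122]
t=9: [210, 166, 178, 172, 194, 190, 168, 211]
t=10: [80, 126, 113, 120, 97, 101, 124, 79]
t=11: [177, 213, 212, 220, 195, 199, 215, 176]
t=12: [101, 63, 64, 56, 82, 78, 61, 102]
t=13: [175, 134, 135, 127, 155, 151, 132, 176]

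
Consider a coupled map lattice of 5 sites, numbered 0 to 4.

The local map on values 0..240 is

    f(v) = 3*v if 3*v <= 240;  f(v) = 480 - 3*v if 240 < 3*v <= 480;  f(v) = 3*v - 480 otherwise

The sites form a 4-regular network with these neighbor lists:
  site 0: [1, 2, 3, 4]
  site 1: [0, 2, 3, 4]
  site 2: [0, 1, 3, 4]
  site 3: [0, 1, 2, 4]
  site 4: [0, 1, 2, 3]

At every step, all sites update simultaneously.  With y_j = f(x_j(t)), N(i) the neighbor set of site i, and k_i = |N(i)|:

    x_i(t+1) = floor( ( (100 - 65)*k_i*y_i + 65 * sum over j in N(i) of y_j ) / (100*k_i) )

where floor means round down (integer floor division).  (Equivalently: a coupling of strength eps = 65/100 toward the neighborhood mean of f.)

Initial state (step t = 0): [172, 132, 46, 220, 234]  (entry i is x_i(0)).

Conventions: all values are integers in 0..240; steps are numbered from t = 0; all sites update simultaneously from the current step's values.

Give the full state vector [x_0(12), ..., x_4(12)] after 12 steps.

Simulating step by step:
t=0: [172, 132, 46, 220, 234]
t=1: [114, 123, 133, 141, 148]
t=2: [94, 89, 83, 79, 75]
t=3: [216, 219, 222, 223, 221]
t=4: [178, 179, 181, 182, 181]
t=5: [59, 59, 61, 61, 61]
t=6: [179, 179, 181, 181, 181]
t=7: [59, 59, 61, 61, 61]
t=8: [179, 179, 181, 181, 181]
t=9: [59, 59, 61, 61, 61]
t=10: [179, 179, 181, 181, 181]
t=11: [59, 59, 61, 61, 61]
t=12: [179, 179, 181, 181, 181]

Answer: [179, 179, 181, 181, 181]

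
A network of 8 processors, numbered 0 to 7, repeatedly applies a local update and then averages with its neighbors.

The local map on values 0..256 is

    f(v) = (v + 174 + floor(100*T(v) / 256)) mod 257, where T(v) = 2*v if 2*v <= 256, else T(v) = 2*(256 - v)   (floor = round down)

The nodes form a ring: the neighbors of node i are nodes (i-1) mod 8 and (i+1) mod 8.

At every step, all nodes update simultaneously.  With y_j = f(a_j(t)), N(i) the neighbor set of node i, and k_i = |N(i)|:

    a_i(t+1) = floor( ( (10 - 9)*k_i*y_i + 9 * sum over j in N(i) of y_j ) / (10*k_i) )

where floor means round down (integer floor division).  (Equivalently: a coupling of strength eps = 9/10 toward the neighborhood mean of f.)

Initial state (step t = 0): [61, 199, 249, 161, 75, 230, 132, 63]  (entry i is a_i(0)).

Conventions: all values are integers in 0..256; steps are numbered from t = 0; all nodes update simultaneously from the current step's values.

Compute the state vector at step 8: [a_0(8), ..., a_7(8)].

Answer: [94, 107, 55, 87, 69, 121, 105, 146]

Derivation:
t=0: [61, 199, 249, 161, 75, 230, 132, 63]
t=1: [87, 104, 157, 114, 148, 104, 102, 79]
t=2: [78, 110, 115, 147, 114, 121, 81, 81]
t=3: [83, 90, 129, 123, 138, 94, 92, 58]
t=4: [50, 101, 110, 145, 113, 110, 54, 66]
t=5: [59, 62, 121, 118, 128, 70, 67, 11]
t=6: [101, 72, 82, 137, 90, 85, 108, 45]
t=7: [144, 76, 92, 77, 104, 90, 155, 117]
t=8: [94, 107, 55, 87, 69, 121, 105, 146]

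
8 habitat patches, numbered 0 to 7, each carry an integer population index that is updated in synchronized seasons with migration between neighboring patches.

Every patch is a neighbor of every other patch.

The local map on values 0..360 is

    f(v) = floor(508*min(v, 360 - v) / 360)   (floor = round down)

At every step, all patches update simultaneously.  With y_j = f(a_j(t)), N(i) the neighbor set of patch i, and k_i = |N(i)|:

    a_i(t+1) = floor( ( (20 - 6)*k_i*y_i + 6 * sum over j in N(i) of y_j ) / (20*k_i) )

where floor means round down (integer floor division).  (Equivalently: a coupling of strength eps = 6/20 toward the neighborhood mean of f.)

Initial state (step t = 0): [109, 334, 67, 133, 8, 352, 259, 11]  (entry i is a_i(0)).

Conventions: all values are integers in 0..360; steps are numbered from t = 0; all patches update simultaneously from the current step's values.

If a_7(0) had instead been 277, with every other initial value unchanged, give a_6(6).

Simulating step by step:
t=0: [109, 334, 67, 133, 8, 352, 259, 277]
t=1: [132, 55, 93, 155, 39, 39, 125, 109]
t=2: [167, 95, 131, 188, 81, 81, 160, 145]
t=3: [216, 150, 183, 221, 137, 137, 210, 196]
t=4: [205, 210, 235, 201, 199, 199, 210, 224]
t=5: [215, 210, 187, 219, 221, 221, 210, 197]
t=6: [206, 211, 232, 202, 201, 201, 211, 223]

Answer: a_6(6) = 211
Key observation: This trace re-runs the system from the modified initial state.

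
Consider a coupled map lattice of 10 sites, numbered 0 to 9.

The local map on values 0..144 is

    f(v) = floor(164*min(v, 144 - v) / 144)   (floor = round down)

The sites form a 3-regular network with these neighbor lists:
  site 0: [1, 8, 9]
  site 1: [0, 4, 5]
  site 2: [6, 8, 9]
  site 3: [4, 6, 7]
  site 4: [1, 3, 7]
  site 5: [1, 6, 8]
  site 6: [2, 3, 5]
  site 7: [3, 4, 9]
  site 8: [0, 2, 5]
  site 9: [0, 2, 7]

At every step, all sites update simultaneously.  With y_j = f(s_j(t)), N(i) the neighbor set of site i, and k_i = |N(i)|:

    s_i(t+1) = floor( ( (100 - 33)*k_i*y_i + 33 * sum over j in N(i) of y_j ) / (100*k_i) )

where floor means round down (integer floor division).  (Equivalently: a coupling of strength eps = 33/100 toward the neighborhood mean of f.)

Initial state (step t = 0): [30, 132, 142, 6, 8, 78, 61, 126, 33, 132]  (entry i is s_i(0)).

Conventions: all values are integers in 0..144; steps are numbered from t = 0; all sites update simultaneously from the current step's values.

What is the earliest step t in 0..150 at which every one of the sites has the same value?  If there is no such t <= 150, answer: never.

Answer: never
Key observation: The state at step 15 reappears at step 17 — the system is in a cycle of period 2 from step 15 on.  No step 0..17 is synchronized, and the cycle repeats forever, so no step up to 150 (or ever) has all sites equal.

Derivation:
t=0: [30, 132, 142, 6, 8, 78, 61, 126, 33, 132]  (not all equal)
t=1: [29, 21, 14, 14, 10, 63, 55, 16, 37, 14]  (not all equal)
t=2: [30, 28, 23, 20, 13, 61, 52, 16, 41, 17]  (not all equal)
t=3: [33, 33, 31, 24, 17, 61, 52, 18, 45, 21]  (not all equal)
t=4: [37, 38, 38, 28, 21, 62, 53, 20, 49, 25]  (not all equal)
t=5: [42, 43, 44, 32, 25, 64, 56, 23, 53, 30]  (not all equal)
t=6: [47, 48, 50, 36, 30, 67, 59, 28, 58, 36]  (not all equal)
t=7: [53, 54, 56, 41, 36, 71, 63, 33, 64, 42]  (not all equal)
t=8: [60, 60, 63, 47, 43, 76, 68, 39, 70, 49]  (not all equal)
t=9: [67, 66, 70, 54, 50, 76, 73, 46, 76, 56]  (not all equal)
t=10: [74, 73, 77, 61, 58, 77, 77, 54, 77, 64]  (not all equal)
t=11: [78, 77, 75, 68, 67, 76, 75, 63, 76, 72]  (not all equal)
t=12: [76, 76, 78, 76, 75, 77, 77, 73, 76, 79]  (not all equal)
t=13: [76, 77, 75, 77, 78, 76, 76, 78, 76, 75]  (not all equal)
t=14: [77, 76, 77, 75, 75, 76, 77, 75, 77, 77]  (not all equal)
t=15: [76, 77, 76, 77, 77, 76, 76, 77, 76, 76]  (not all equal)
t=16: [76, 76, 77, 76, 76, 76, 76, 76, 77, 76]  (not all equal)
t=17: [76, 77, 76, 77, 77, 76, 76, 77, 76, 76]  (not all equal)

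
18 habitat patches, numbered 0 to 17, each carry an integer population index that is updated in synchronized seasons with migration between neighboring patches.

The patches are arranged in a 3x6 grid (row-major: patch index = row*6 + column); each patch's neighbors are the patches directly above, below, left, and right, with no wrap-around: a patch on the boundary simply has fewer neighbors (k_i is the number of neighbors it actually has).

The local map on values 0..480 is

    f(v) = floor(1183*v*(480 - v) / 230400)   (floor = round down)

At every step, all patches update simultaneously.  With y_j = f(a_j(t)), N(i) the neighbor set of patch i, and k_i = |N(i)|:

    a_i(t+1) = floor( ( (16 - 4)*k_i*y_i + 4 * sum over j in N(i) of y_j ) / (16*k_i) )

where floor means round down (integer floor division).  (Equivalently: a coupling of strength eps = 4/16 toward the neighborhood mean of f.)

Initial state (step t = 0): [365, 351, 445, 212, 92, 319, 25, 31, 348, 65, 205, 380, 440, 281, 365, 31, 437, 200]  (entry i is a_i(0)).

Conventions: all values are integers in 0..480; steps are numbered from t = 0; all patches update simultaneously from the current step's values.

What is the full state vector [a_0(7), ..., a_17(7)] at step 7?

Simulating step by step:
t=0: [365, 351, 445, 212, 92, 319, 25, 31, 348, 65, 205, 380, 440, 281, 365, 31, 437, 200]
t=1: [197, 204, 122, 251, 207, 244, 74, 104, 207, 158, 255, 216, 110, 246, 210, 90, 125, 251]
t=2: [269, 275, 240, 285, 291, 294, 173, 214, 278, 261, 287, 292, 212, 279, 282, 199, 234, 286]
t=3: [288, 289, 293, 286, 282, 280, 276, 290, 288, 291, 284, 281, 288, 287, 286, 288, 292, 285]
t=4: [283, 282, 281, 283, 285, 286, 287, 282, 282, 282, 284, 286, 283, 283, 283, 282, 281, 284]
t=5: [285, 286, 286, 286, 285, 284, 284, 285, 286, 285, 285, 284, 285, 286, 286, 286, 286, 285]
t=6: [284, 284, 284, 284, 284, 285, 285, 284, 284, 284, 284, 285, 284, 284, 284, 284, 284, 284]
t=7: [285, 285, 285, 285, 285, 285, 285, 285, 285, 285, 285, 285, 285, 285, 285, 285, 285, 285]

Answer: [285, 285, 285, 285, 285, 285, 285, 285, 285, 285, 285, 285, 285, 285, 285, 285, 285, 285]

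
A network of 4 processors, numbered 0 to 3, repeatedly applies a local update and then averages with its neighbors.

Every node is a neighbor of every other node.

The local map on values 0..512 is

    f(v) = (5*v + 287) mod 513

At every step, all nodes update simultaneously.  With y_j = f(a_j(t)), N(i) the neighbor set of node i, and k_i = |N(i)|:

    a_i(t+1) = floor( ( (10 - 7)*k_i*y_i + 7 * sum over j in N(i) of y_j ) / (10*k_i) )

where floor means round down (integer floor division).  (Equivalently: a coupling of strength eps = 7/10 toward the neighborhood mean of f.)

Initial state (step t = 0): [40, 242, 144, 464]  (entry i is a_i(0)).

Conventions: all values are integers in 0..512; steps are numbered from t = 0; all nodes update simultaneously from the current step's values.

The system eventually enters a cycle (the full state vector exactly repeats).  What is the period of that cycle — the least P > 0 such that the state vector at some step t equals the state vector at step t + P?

Answer: 18
Key observation: The state at step 6, [130, 130, 130, 130], reappears at step 24 — and no state repeats earlier — so the cycle the system enters has period 18.

Derivation:
t=0: [40, 242, 144, 464]
t=1: [381, 380, 381, 351]
t=2: [223, 223, 223, 247]
t=3: [404, 404, 404, 412]
t=4: [264, 264, 264, 267]
t=5: [71, 71, 71, 72]
t=6: [130, 130, 130, 130]
t=7: [424, 424, 424, 424]
t=8: [355, 355, 355, 355]
t=9: [10, 10, 10, 10]
t=10: [337, 337, 337, 337]
t=11: [433, 433, 433, 433]
t=12: [400, 400, 400, 400]
t=13: [235, 235, 235, 235]
t=14: [436, 436, 436, 436]
t=15: [415, 415, 415, 415]
t=16: [310, 310, 310, 310]
t=17: [298, 298, 298, 298]
t=18: [238, 238, 238, 238]
t=19: [451, 451, 451, 451]
t=20: [490, 490, 490, 490]
t=21: [172, 172, 172, 172]
t=22: [121, 121, 121, 121]
t=23: [379, 379, 379, 379]
t=24: [130, 130, 130, 130]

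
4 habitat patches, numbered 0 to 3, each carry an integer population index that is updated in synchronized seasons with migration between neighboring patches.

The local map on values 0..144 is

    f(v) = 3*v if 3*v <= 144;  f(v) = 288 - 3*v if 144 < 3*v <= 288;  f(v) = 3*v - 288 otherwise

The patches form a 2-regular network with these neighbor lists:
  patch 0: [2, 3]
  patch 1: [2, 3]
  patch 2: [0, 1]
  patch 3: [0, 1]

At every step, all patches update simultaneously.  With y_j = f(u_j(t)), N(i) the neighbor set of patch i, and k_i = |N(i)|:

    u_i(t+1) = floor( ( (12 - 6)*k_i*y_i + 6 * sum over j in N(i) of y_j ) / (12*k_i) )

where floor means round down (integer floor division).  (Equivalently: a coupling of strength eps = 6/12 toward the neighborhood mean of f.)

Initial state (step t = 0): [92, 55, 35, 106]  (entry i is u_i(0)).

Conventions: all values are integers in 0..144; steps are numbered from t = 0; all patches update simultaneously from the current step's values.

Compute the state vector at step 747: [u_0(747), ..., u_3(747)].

Simulating step by step:
t=0: [92, 55, 35, 106]
t=1: [39, 95, 86, 48]
t=2: [102, 45, 45, 102]
t=3: [47, 105, 105, 47]
t=4: [112, 55, 55, 112]
t=5: [66, 104, 104, 66]
t=6: [73, 40, 40, 73]
t=7: [81, 107, 107, 81]
t=8: [42, 36, 36, 42]
t=9: [121, 112, 112, 121]
t=10: [68, 54, 54, 68]
t=11: [94, 115, 115, 94]
t=12: [18, 44, 44, 18]
t=13: [73, 112, 112, 73]
t=14: [63, 53, 53, 63]
t=15: [106, 121, 121, 106]
t=16: [41, 63, 63, 41]
t=17: [117, 105, 105, 117]
t=18: [54, 36, 36, 54]
t=19: [121, 112, 112, 121]

Answer: [117, 105, 105, 117]
Key observation: The state at step 9, [121, 112, 112, 121], reappears at step 19: the system is in a cycle of period 10 from step 9 on.  Therefore the state at step 747 equals the state at step 9 + ((747 - 9) mod 10) = 17, which is [117, 105, 105, 117].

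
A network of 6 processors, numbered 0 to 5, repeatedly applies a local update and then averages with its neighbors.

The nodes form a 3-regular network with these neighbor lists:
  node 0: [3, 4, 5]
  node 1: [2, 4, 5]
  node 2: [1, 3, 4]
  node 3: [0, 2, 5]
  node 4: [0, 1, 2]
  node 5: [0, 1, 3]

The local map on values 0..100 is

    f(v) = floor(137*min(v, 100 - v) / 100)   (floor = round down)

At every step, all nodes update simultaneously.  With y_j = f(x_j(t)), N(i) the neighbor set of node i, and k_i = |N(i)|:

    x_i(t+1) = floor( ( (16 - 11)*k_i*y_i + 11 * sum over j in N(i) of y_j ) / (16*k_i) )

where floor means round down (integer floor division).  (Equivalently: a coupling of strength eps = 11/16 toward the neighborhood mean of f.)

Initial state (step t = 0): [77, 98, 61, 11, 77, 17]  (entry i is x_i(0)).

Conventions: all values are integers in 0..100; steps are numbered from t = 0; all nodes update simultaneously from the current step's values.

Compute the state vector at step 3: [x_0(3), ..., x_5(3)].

Simulating step by step:
t=0: [77, 98, 61, 11, 77, 17]
t=1: [25, 25, 27, 29, 29, 18]
t=2: [34, 33, 36, 33, 36, 32]
t=3: [45, 46, 47, 45, 47, 44]

Answer: [45, 46, 47, 45, 47, 44]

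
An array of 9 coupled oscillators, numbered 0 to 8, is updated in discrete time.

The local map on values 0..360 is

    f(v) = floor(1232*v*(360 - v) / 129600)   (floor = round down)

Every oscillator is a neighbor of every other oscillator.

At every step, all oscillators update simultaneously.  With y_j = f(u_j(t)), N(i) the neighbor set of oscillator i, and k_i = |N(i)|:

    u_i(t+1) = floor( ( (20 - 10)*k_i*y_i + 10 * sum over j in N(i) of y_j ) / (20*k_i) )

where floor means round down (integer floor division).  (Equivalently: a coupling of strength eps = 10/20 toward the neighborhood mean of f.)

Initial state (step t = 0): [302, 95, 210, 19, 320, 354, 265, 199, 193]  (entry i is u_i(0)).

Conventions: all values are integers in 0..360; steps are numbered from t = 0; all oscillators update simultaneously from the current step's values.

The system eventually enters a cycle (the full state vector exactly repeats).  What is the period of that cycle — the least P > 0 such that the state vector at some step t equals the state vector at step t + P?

Simulating step by step:
t=0: [302, 95, 210, 19, 320, 354, 265, 199, 193]
t=1: [182, 214, 240, 136, 162, 118, 214, 242, 243]
t=2: [295, 291, 280, 287, 294, 279, 291, 279, 279]
t=3: [192, 195, 205, 199, 192, 206, 195, 206, 206]
t=4: [304, 304, 302, 303, 304, 302, 304, 302, 302]
t=5: [162, 162, 164, 163, 162, 164, 162, 164, 164]
t=6: [304, 304, 304, 304, 304, 304, 304, 304, 304]
t=7: [161, 161, 161, 161, 161, 161, 161, 161, 161]
t=8: [304, 304, 304, 304, 304, 304, 304, 304, 304]

Answer: 2
Key observation: The state at step 6, [304, 304, 304, 304, 304, 304, 304, 304, 304], reappears at step 8 — and no state repeats earlier — so the cycle the system enters has period 2.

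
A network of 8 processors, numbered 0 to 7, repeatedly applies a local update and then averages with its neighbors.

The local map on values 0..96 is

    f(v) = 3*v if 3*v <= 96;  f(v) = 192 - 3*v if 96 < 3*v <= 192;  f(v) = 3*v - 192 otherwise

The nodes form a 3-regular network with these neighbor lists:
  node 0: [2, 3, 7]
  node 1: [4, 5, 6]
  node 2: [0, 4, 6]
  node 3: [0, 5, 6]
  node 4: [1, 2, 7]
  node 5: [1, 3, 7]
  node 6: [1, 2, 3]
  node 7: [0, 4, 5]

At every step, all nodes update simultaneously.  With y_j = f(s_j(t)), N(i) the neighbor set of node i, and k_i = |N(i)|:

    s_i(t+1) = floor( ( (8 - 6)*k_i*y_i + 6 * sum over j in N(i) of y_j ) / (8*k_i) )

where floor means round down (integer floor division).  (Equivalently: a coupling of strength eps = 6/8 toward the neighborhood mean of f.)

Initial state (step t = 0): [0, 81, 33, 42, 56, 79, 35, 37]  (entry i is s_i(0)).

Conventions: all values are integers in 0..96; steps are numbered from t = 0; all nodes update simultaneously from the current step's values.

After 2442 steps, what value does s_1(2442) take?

Simulating step by step:
t=0: [0, 81, 33, 42, 56, 79, 35, 37]
t=1: [60, 51, 51, 49, 62, 60, 74, 37]
t=2: [44, 21, 21, 24, 41, 44, 38, 27]
t=3: [69, 67, 67, 67, 69, 69, 69, 67]
t=4: [10, 13, 13, 13, 10, 10, 10, 13]
t=5: [36, 32, 32, 32, 36, 36, 36, 32]
t=6: [93, 87, 87, 87, 93, 93, 93, 87]
t=7: [73, 82, 82, 82, 73, 73, 73, 82]
t=8: [47, 33, 33, 33, 47, 47, 47, 33]
t=9: [82, 61, 61, 61, 82, 82, 82, 61]
t=10: [20, 42, 42, 42, 20, 20, 20, 42]
t=11: [64, 61, 61, 61, 64, 64, 64, 61]
t=12: [6, 2, 2, 2, 6, 6, 6, 2]
t=13: [9, 15, 15, 15, 9, 9, 9, 15]
t=14: [40, 31, 31, 31, 40, 40, 40, 31]
t=15: [87, 77, 77, 77, 87, 87, 87, 77]
t=16: [46, 61, 61, 61, 46, 46, 46, 61]
t=17: [20, 42, 42, 42, 20, 20, 20, 42]

Answer: s_1(2442) = 15
Key observation: The state at step 10, [20, 42, 42, 42, 20, 20, 20, 42], reappears at step 17: the system is in a cycle of period 7 from step 10 on.  Therefore the state at step 2442 equals the state at step 10 + ((2442 - 10) mod 7) = 13, which is [9, 15, 15, 15, 9, 9, 9, 15].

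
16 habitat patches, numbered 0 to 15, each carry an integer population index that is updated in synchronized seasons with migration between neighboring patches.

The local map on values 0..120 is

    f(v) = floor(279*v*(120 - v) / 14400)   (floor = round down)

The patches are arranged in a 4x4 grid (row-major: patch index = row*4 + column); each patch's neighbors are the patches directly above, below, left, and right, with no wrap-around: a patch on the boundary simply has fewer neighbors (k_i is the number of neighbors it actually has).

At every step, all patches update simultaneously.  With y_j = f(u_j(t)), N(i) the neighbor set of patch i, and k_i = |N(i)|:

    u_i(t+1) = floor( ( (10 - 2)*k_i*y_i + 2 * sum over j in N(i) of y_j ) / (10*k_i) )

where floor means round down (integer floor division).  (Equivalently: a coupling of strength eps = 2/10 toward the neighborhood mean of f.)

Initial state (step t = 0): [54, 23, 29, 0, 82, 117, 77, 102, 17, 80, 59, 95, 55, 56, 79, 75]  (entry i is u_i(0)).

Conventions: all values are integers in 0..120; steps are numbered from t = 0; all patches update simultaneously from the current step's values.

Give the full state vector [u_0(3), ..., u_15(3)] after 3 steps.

Simulating step by step:
t=0: [54, 23, 29, 0, 82, 117, 77, 102, 17, 80, 59, 95, 55, 56, 79, 75]
t=1: [65, 42, 47, 8, 55, 16, 59, 35, 39, 58, 66, 48, 65, 68, 63, 62]
t=2: [68, 61, 62, 25, 66, 39, 66, 55, 62, 66, 68, 65, 68, 68, 68, 68]
t=3: [68, 68, 67, 50, 68, 62, 68, 67, 68, 68, 68, 68, 68, 68, 68, 68]

Answer: [68, 68, 67, 50, 68, 62, 68, 67, 68, 68, 68, 68, 68, 68, 68, 68]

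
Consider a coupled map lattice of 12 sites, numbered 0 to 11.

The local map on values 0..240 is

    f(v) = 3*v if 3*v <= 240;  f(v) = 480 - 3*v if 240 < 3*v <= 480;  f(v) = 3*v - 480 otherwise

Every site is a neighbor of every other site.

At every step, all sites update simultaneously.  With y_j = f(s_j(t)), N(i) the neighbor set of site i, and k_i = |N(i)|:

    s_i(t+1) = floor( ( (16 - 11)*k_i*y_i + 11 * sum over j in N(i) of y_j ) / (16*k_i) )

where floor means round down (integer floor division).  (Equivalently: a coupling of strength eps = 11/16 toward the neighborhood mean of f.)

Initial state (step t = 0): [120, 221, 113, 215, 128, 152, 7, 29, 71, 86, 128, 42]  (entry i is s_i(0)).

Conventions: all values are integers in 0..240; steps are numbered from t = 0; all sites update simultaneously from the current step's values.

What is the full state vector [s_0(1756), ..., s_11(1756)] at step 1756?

Simulating step by step:
t=0: [120, 221, 113, 215, 128, 152, 7, 29, 71, 86, 128, 42]
t=1: [123, 139, 128, 134, 117, 99, 98, 115, 146, 148, 117, 124]
t=2: [108, 96, 105, 100, 113, 126, 127, 114, 91, 90, 113, 108]
t=3: [156, 165, 159, 162, 153, 143, 142, 152, 169, 170, 153, 156]
t=4: [20, 21, 18, 18, 22, 30, 30, 23, 24, 24, 22, 20]
t=5: [66, 66, 64, 64, 67, 73, 73, 68, 69, 69, 67, 66]
t=6: [201, 201, 200, 200, 202, 207, 207, 203, 204, 204, 202, 201]
t=7: [126, 126, 126, 126, 127, 131, 131, 128, 129, 129, 127, 126]
t=8: [98, 98, 98, 98, 97, 94, 94, 96, 96, 96, 97, 98]
t=9: [189, 189, 189, 189, 189, 192, 192, 190, 190, 190, 189, 189]
t=10: [88, 88, 88, 88, 88, 90, 90, 89, 89, 89, 88, 88]
t=11: [214, 214, 214, 214, 214, 213, 213, 213, 213, 213, 214, 214]
t=12: [161, 161, 161, 161, 161, 160, 160, 160, 160, 160, 161, 161]
t=13: [2, 2, 2, 2, 2, 1, 1, 1, 1, 1, 2, 2]
t=14: [5, 5, 5, 5, 5, 4, 4, 4, 4, 4, 5, 5]
t=15: [14, 14, 14, 14, 14, 13, 13, 13, 13, 13, 14, 14]
t=16: [41, 41, 41, 41, 41, 40, 40, 40, 40, 40, 41, 41]
t=17: [122, 122, 122, 122, 122, 121, 121, 121, 121, 121, 122, 122]
t=18: [114, 114, 114, 114, 114, 115, 115, 115, 115, 115, 114, 114]
t=19: [137, 137, 137, 137, 137, 136, 136, 136, 136, 136, 137, 137]
t=20: [69, 69, 69, 69, 69, 70, 70, 70, 70, 70, 69, 69]
t=21: [207, 207, 207, 207, 207, 208, 208, 208, 208, 208, 207, 207]
t=22: [141, 141, 141, 141, 141, 142, 142, 142, 142, 142, 141, 141]
t=23: [56, 56, 56, 56, 56, 55, 55, 55, 55, 55, 56, 56]
t=24: [167, 167, 167, 167, 167, 166, 166, 166, 166, 166, 167, 167]
t=25: [20, 20, 20, 20, 20, 19, 19, 19, 19, 19, 20, 20]
t=26: [59, 59, 59, 59, 59, 58, 58, 58, 58, 58, 59, 59]
t=27: [176, 176, 176, 176, 176, 175, 175, 175, 175, 175, 176, 176]
t=28: [47, 47, 47, 47, 47, 46, 46, 46, 46, 46, 47, 47]
t=29: [140, 140, 140, 140, 140, 139, 139, 139, 139, 139, 140, 140]
t=30: [60, 60, 60, 60, 60, 61, 61, 61, 61, 61, 60, 60]
t=31: [180, 180, 180, 180, 180, 181, 181, 181, 181, 181, 180, 180]
t=32: [60, 60, 60, 60, 60, 61, 61, 61, 61, 61, 60, 60]

Answer: [60, 60, 60, 60, 60, 61, 61, 61, 61, 61, 60, 60]
Key observation: The state at step 30, [60, 60, 60, 60, 60, 61, 61, 61, 61, 61, 60, 60], reappears at step 32: the system is in a cycle of period 2 from step 30 on.  Therefore the state at step 1756 equals the state at step 30 + ((1756 - 30) mod 2) = 30, which is [60, 60, 60, 60, 60, 61, 61, 61, 61, 61, 60, 60].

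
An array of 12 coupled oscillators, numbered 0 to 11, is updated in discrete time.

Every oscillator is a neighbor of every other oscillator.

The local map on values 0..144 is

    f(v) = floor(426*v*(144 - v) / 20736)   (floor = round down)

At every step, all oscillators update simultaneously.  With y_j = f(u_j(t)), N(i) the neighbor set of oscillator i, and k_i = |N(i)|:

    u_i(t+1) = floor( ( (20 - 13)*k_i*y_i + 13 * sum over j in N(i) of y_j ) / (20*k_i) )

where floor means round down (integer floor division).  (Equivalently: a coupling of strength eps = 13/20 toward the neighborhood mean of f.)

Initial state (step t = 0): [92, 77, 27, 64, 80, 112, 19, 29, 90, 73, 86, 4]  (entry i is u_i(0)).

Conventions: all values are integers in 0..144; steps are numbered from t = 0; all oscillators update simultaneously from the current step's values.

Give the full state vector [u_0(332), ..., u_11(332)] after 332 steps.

Simulating step by step:
t=0: [92, 77, 27, 64, 80, 112, 19, 29, 90, 73, 86, 4]
t=1: [86, 88, 76, 88, 88, 79, 72, 77, 86, 88, 87, 61]
t=2: [102, 102, 103, 102, 102, 103, 103, 103, 102, 102, 102, 103]
t=3: [87, 87, 86, 87, 87, 86, 86, 86, 87, 87, 87, 86]
t=4: [101, 101, 101, 101, 101, 101, 101, 101, 101, 101, 101, 101]
t=5: [89, 89, 89, 89, 89, 89, 89, 89, 89, 89, 89, 89]
t=6: [100, 100, 100, 100, 100, 100, 100, 100, 100, 100, 100, 100]
t=7: [90, 90, 90, 90, 90, 90, 90, 90, 90, 90, 90, 90]
t=8: [99, 99, 99, 99, 99, 99, 99, 99, 99, 99, 99, 99]
t=9: [91, 91, 91, 91, 91, 91, 91, 91, 91, 91, 91, 91]
t=10: [99, 99, 99, 99, 99, 99, 99, 99, 99, 99, 99, 99]

Answer: [99, 99, 99, 99, 99, 99, 99, 99, 99, 99, 99, 99]
Key observation: The state at step 8, [99, 99, 99, 99, 99, 99, 99, 99, 99, 99, 99, 99], reappears at step 10: the system is in a cycle of period 2 from step 8 on.  Therefore the state at step 332 equals the state at step 8 + ((332 - 8) mod 2) = 8, which is [99, 99, 99, 99, 99, 99, 99, 99, 99, 99, 99, 99].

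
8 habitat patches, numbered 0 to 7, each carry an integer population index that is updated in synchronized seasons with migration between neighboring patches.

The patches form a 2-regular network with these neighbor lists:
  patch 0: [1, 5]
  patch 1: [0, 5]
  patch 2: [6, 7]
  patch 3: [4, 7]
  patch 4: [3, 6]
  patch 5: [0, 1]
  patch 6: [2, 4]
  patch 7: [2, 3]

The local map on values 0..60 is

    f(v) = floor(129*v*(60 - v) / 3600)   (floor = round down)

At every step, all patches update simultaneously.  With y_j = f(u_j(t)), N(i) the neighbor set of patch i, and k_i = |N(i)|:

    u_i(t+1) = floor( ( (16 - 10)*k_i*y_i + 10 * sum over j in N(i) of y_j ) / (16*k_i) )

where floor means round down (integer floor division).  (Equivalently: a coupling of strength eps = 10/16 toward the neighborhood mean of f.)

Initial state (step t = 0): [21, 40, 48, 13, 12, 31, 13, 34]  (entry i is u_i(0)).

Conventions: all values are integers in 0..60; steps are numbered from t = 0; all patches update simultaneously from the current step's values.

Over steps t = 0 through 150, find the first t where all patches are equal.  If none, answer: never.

Answer: 3
Key observation: Synchronization is absorbing here: once all patches are equal they stay equal, and step 3 is the first all-equal step.

Derivation:
t=0: [21, 40, 48, 13, 12, 31, 13, 34]  (not all equal)
t=1: [29, 29, 23, 23, 20, 29, 20, 24]  (not all equal)
t=2: [32, 32, 29, 29, 28, 32, 28, 30]  (not all equal)
t=3: [32, 32, 32, 32, 32, 32, 32, 32]  (all equal)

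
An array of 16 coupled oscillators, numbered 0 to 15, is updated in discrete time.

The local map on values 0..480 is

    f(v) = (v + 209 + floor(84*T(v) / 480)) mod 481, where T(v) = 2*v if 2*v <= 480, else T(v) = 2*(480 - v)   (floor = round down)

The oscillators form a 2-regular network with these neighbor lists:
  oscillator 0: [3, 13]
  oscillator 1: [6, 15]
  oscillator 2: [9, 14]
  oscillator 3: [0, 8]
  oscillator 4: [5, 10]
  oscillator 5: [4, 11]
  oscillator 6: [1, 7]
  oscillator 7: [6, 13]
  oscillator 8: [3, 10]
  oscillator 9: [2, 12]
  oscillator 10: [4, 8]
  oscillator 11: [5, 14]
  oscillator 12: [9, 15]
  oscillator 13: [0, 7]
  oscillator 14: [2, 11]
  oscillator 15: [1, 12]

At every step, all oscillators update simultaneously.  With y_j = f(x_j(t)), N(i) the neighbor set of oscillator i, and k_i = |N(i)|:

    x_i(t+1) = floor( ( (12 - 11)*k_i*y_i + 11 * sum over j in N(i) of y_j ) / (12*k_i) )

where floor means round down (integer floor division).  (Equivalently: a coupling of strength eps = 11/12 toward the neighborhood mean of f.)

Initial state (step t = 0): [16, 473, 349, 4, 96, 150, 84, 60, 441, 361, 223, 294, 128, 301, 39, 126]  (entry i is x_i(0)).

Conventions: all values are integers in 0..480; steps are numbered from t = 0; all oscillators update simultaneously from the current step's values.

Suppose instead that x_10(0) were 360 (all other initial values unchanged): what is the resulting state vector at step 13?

Answer: [183, 136, 184, 408, 144, 376, 83, 140, 196, 270, 433, 202, 72, 206, 401, 127]
Key observation: This trace re-runs the system from the modified initial state.

Derivation:
t=0: [16, 473, 349, 4, 96, 150, 84, 60, 441, 361, 360, 294, 128, 301, 39, 126]
t=1: [158, 338, 189, 206, 276, 229, 252, 213, 172, 241, 249, 315, 265, 245, 117, 299]
t=2: [63, 77, 230, 396, 49, 83, 64, 53, 65, 248, 241, 193, 70, 204, 289, 91]
t=3: [96, 312, 67, 283, 193, 367, 295, 159, 118, 161, 266, 224, 203, 263, 239, 309]
t=4: [94, 92, 243, 330, 131, 239, 246, 105, 98, 173, 389, 86, 239, 354, 154, 53]
t=5: [136, 181, 397, 319, 122, 329, 317, 112, 146, 84, 345, 240, 335, 324, 207, 198]
t=6: [128, 302, 163, 374, 136, 203, 381, 125, 136, 149, 367, 57, 375, 353, 95, 299]
t=7: [152, 114, 378, 365, 95, 310, 226, 154, 157, 294, 370, 179, 240, 357, 355, 113]
t=8: [154, 210, 109, 393, 134, 368, 359, 108, 158, 95, 358, 139, 209, 391, 281, 219]
t=9: [172, 70, 219, 396, 152, 371, 178, 157, 163, 195, 382, 130, 165, 365, 351, 11]
t=10: [167, 333, 275, 411, 163, 377, 368, 301, 171, 247, 398, 151, 354, 405, 196, 355]
t=11: [183, 128, 248, 413, 170, 397, 104, 142, 181, 96, 410, 315, 93, 253, 262, 119]
t=12: [140, 360, 189, 430, 181, 259, 387, 220, 187, 207, 421, 109, 351, 397, 77, 358]
t=13: [183, 136, 184, 408, 144, 376, 83, 140, 196, 270, 433, 202, 72, 206, 401, 127]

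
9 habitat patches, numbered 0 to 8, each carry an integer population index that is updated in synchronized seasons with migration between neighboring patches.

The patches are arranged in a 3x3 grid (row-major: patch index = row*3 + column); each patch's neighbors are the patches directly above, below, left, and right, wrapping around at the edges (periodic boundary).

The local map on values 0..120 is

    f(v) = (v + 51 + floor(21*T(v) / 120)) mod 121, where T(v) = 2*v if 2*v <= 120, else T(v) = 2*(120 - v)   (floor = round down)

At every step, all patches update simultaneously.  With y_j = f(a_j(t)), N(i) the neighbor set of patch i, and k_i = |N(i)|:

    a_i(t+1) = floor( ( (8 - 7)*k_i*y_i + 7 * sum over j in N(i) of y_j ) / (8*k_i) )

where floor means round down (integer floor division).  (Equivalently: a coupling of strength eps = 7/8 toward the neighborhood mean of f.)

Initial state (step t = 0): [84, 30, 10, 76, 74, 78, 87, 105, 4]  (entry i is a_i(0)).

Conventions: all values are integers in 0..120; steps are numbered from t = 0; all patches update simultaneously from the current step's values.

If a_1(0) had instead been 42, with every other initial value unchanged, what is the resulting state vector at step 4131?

Answer: [33, 33, 33, 33, 33, 33, 33, 33, 33]
Key observation: The state at step 9, [33, 33, 33, 33, 33, 33, 33, 33, 33], reappears at step 11: the system is in a cycle of period 2 from step 9 on.  Therefore the state at step 4131 equals the state at step 9 + ((4131 - 9) mod 2) = 9, which is [33, 33, 33, 33, 33, 33, 33, 33, 33].

Derivation:
t=0: [84, 42, 10, 76, 74, 78, 87, 105, 4]
t=1: [51, 46, 54, 23, 44, 37, 34, 51, 40]
t=2: [78, 90, 95, 103, 104, 77, 104, 107, 82]
t=3: [33, 33, 25, 31, 33, 32, 32, 34, 32]
t=4: [91, 92, 93, 94, 94, 91, 94, 94, 92]
t=5: [32, 32, 31, 32, 32, 32, 32, 32, 32]
t=6: [93, 93, 93, 94, 94, 93, 94, 94, 93]
t=7: [32, 32, 32, 32, 32, 32, 32, 32, 32]
t=8: [94, 94, 94, 94, 94, 94, 94, 94, 94]
t=9: [33, 33, 33, 33, 33, 33, 33, 33, 33]
t=10: [95, 95, 95, 95, 95, 95, 95, 95, 95]
t=11: [33, 33, 33, 33, 33, 33, 33, 33, 33]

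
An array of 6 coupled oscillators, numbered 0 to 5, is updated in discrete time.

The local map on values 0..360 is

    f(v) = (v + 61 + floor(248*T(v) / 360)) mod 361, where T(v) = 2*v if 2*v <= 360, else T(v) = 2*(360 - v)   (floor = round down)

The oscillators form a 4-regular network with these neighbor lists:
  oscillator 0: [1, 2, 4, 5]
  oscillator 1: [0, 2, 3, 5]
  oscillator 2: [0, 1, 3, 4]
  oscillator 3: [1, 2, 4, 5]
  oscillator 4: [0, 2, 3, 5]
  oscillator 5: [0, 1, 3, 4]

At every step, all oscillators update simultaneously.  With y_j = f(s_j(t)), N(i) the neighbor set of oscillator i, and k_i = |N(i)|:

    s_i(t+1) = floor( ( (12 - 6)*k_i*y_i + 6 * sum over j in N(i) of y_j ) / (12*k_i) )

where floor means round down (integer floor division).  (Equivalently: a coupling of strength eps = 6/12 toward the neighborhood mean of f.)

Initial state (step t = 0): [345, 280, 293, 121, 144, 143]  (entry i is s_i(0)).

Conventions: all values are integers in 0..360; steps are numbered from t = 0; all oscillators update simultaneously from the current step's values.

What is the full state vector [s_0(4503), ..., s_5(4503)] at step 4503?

Answer: [95, 95, 95, 95, 95, 95]
Key observation: The state at step 15, [95, 95, 95, 95, 95, 95], reappears at step 19: the system is in a cycle of period 4 from step 15 on.  Therefore the state at step 4503 equals the state at step 15 + ((4503 - 15) mod 4) = 15, which is [95, 95, 95, 95, 95, 95].

Derivation:
t=0: [345, 280, 293, 121, 144, 143]
t=1: [64, 112, 110, 206, 88, 88]
t=2: [255, 278, 277, 207, 250, 251]
t=3: [97, 96, 96, 106, 101, 101]
t=4: [293, 293, 293, 304, 299, 299]
t=5: [84, 84, 84, 82, 83, 83]
t=6: [259, 259, 259, 257, 258, 258]
t=7: [98, 98, 98, 98, 98, 98]
t=8: [294, 294, 294, 294, 294, 294]
t=9: [84, 84, 84, 84, 84, 84]
t=10: [260, 260, 260, 260, 260, 260]
t=11: [97, 97, 97, 97, 97, 97]
t=12: [291, 291, 291, 291, 291, 291]
t=13: [86, 86, 86, 86, 86, 86]
t=14: [265, 265, 265, 265, 265, 265]
t=15: [95, 95, 95, 95, 95, 95]
t=16: [286, 286, 286, 286, 286, 286]
t=17: [87, 87, 87, 87, 87, 87]
t=18: [267, 267, 267, 267, 267, 267]
t=19: [95, 95, 95, 95, 95, 95]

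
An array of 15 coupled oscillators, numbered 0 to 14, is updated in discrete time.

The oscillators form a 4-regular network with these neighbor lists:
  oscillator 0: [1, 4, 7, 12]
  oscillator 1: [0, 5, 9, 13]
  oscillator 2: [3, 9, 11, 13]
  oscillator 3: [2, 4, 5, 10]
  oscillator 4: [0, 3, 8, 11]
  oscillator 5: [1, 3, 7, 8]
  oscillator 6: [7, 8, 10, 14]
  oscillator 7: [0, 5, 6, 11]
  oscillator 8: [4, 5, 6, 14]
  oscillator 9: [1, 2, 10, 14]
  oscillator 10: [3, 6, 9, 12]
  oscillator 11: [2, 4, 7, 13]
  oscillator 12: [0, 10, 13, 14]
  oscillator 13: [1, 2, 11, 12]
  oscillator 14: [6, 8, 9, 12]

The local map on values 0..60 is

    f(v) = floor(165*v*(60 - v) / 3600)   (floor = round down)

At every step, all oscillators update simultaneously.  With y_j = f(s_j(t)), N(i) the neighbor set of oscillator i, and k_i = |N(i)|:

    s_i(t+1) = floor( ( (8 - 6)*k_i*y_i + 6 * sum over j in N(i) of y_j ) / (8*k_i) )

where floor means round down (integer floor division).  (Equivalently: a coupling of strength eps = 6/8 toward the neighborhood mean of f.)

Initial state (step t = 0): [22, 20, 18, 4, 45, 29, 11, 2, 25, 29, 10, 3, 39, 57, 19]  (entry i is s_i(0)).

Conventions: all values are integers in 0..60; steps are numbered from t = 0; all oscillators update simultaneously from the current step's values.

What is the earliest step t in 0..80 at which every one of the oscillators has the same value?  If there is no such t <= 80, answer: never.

Answer: never
Key observation: The state at step 4 reappears at step 6 — the system is in a cycle of period 2 from step 4 on.  No step 0..6 is synchronized, and the cycle repeats forever, so no step up to 80 (or ever) has all oscillators equal.

Derivation:
t=0: [22, 20, 18, 4, 45, 29, 11, 2, 25, 29, 10, 3, 39, 57, 19]  (not all equal)
t=1: [29, 32, 20, 26, 25, 27, 25, 21, 34, 34, 26, 16, 28, 23, 35]  (not all equal)
t=2: [40, 40, 37, 39, 38, 39, 39, 37, 40, 39, 40, 36, 40, 37, 40]  (not all equal)
t=3: [36, 36, 38, 37, 37, 37, 36, 37, 36, 36, 36, 38, 36, 37, 36]  (not all equal)
t=4: [39, 39, 38, 38, 38, 39, 39, 38, 39, 38, 39, 38, 39, 38, 39]  (not all equal)
t=5: [37, 37, 38, 37, 37, 37, 37, 37, 37, 37, 37, 38, 37, 37, 37]  (not all equal)
t=6: [39, 39, 38, 38, 38, 39, 39, 38, 39, 38, 39, 38, 39, 38, 39]  (not all equal)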